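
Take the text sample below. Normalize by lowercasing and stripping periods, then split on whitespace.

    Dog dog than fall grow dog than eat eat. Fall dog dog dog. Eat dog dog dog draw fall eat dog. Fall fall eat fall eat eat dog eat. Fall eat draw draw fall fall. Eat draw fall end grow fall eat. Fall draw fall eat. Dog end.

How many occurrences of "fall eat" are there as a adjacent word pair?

7

Scanning the 47 overlapping bigram windows for "fall eat":
  position 19–20: fall eat
  position 23–24: fall eat
  position 25–26: fall eat
  position 30–31: fall eat
  position 35–36: fall eat
  position 41–42: fall eat
  position 45–46: fall eat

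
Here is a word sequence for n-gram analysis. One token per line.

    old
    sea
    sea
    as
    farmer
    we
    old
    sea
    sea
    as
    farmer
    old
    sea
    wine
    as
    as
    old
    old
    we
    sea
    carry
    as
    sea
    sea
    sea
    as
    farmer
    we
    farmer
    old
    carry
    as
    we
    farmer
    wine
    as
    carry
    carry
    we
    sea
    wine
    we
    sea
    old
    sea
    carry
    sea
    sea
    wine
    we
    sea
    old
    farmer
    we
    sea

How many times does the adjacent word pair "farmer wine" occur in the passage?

Scanning the 54 overlapping bigram windows for "farmer wine":
  position 34–35: farmer wine

1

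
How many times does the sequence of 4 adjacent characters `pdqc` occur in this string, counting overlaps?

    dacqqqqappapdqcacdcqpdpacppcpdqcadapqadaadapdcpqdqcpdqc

Sliding a length-4 window over the 55 characters (52 positions):
  position 12–15: pdqc
  position 29–32: pdqc
  position 52–55: pdqc

3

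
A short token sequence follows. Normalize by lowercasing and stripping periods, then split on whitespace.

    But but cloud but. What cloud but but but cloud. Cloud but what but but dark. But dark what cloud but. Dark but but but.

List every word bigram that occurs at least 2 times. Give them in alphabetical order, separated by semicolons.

but but; but cloud; but dark; but what; cloud but; dark but; what cloud

Bigram counts meeting the condition (at least 2 times):
  but but: 6
  but cloud: 2
  but dark: 3
  but what: 2
  cloud but: 4
  dark but: 2
  what cloud: 2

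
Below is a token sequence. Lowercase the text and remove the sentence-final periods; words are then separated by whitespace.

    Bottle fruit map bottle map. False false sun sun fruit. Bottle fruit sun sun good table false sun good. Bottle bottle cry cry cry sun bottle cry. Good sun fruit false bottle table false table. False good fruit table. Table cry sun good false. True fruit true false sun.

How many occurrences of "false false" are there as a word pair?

Scanning the 48 overlapping bigram windows for "false false":
  position 6–7: false false

1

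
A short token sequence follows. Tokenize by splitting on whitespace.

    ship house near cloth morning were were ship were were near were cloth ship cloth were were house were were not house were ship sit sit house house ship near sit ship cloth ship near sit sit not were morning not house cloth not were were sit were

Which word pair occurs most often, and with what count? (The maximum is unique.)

"were were", 5 times

Bigram frequencies (highest first):
  were were: 5
  were ship: 2
  cloth ship: 2
  ship cloth: 2
  house were: 2
  not house: 2
  … (28 more, each ≤ 2)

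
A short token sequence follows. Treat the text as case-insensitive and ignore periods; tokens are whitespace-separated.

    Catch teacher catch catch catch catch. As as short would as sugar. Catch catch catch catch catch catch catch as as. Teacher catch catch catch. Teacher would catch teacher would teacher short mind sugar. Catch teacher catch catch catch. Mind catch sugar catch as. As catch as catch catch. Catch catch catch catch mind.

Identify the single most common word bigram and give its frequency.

Bigram frequencies (highest first):
  catch catch: 18
  catch teacher: 4
  catch as: 4
  teacher catch: 3
  as as: 3
  sugar catch: 3
  … (15 more, each ≤ 2)

"catch catch", 18 times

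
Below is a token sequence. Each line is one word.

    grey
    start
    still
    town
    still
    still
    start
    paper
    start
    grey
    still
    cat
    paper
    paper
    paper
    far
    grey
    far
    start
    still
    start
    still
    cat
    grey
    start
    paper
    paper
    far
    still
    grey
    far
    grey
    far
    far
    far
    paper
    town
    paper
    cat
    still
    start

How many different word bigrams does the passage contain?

26

41 tokens → 40 bigram windows in total.
Repeated bigrams (each contributes count−1 duplicates):
  grey far: 3
  paper paper: 3
  start still: 3
  still start: 3
  far far: 2
  far grey: 2
  grey start: 2
  paper far: 2
  … (2 more repeated)
14 duplicate windows → 40 − 14 = 26 distinct.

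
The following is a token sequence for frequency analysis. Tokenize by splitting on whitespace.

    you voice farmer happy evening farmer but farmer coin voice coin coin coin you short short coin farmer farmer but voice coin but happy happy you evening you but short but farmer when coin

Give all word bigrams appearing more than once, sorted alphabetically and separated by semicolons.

Bigram counts meeting the condition (more than once):
  but farmer: 2
  coin coin: 2
  farmer but: 2
  voice coin: 2

but farmer; coin coin; farmer but; voice coin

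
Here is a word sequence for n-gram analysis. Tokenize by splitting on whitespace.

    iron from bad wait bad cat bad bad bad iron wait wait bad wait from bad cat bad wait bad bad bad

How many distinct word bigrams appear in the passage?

22 tokens → 21 bigram windows in total.
Repeated bigrams (each contributes count−1 duplicates):
  bad bad: 4
  bad wait: 3
  wait bad: 3
  bad cat: 2
  cat bad: 2
  from bad: 2
10 duplicate windows → 21 − 10 = 11 distinct.

11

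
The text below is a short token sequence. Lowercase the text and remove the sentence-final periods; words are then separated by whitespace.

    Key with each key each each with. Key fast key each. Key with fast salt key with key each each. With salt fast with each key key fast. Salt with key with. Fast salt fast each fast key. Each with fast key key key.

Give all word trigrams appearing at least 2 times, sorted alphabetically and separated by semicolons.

each each with; fast key each; key each each; key with fast; with each key; with fast salt

Trigram counts meeting the condition (at least 2 times):
  each each with: 2
  fast key each: 2
  key each each: 2
  key with fast: 2
  with each key: 2
  with fast salt: 2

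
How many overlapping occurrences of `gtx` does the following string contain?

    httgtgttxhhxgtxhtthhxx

1

Sliding a length-3 window over the 22 characters (20 positions):
  position 13–15: gtx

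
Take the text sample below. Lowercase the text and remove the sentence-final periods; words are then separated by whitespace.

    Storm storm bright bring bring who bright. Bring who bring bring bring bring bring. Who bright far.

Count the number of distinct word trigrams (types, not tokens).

17 tokens → 15 trigram windows in total.
Repeated trigrams (each contributes count−1 duplicates):
  bring bring bring: 3
  bring bring who: 2
  bring who bright: 2
4 duplicate windows → 15 − 4 = 11 distinct.

11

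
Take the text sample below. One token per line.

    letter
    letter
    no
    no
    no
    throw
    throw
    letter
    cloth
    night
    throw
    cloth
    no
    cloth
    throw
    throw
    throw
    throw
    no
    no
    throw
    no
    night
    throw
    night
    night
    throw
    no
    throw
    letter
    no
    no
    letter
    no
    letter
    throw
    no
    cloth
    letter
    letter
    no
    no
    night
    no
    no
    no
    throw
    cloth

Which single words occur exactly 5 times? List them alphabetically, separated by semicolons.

Unigram counts meeting the condition (exactly 5 times):
  cloth: 5
  night: 5

cloth; night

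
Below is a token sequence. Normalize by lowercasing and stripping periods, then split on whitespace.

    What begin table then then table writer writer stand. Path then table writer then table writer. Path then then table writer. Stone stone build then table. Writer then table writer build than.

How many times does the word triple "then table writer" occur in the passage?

6

Scanning the 30 overlapping trigram windows for "then table writer":
  position 5–7: then table writer
  position 11–13: then table writer
  position 14–16: then table writer
  position 19–21: then table writer
  position 25–27: then table writer
  position 28–30: then table writer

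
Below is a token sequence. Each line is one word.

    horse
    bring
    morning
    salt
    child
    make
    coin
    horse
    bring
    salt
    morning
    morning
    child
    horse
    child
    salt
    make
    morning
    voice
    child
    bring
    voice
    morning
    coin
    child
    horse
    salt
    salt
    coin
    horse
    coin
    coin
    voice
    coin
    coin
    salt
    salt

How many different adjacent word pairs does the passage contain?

31

37 tokens → 36 bigram windows in total.
Repeated bigrams (each contributes count−1 duplicates):
  child horse: 2
  coin coin: 2
  coin horse: 2
  horse bring: 2
  salt salt: 2
5 duplicate windows → 36 − 5 = 31 distinct.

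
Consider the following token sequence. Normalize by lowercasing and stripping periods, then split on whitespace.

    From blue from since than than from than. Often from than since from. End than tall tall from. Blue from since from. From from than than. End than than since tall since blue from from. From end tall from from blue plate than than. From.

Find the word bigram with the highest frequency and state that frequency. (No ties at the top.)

Bigram frequencies (highest first):
  from from: 5
  than than: 4
  from blue: 3
  blue from: 3
  from than: 3
  from since: 2
  … (18 more, each ≤ 2)

"from from", 5 times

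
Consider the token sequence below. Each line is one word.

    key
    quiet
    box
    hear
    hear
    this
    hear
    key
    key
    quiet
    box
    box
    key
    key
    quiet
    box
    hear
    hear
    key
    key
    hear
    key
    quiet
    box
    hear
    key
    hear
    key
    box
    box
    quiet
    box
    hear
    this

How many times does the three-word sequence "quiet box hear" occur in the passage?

Scanning the 32 overlapping trigram windows for "quiet box hear":
  position 2–4: quiet box hear
  position 15–17: quiet box hear
  position 23–25: quiet box hear
  position 31–33: quiet box hear

4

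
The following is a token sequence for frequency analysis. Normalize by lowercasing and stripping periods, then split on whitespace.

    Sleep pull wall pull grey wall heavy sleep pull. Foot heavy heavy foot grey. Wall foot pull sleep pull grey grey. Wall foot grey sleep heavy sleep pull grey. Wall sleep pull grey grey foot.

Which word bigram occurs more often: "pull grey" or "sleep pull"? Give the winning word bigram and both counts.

"sleep pull" (5 vs 4)

"pull grey": 4 occurrences
"sleep pull": 5 occurrences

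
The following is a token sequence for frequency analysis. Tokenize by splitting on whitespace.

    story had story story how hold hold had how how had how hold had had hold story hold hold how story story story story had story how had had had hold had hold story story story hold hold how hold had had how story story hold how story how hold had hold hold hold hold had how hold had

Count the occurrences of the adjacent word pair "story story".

7

Scanning the 58 overlapping bigram windows for "story story":
  position 3–4: story story
  position 21–22: story story
  position 22–23: story story
  position 23–24: story story
  position 34–35: story story
  position 35–36: story story
  position 44–45: story story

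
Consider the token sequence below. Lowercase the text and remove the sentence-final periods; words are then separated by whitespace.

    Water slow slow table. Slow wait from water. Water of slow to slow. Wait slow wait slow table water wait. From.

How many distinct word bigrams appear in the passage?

15

21 tokens → 20 bigram windows in total.
Repeated bigrams (each contributes count−1 duplicates):
  slow wait: 3
  slow table: 2
  wait from: 2
  wait slow: 2
5 duplicate windows → 20 − 5 = 15 distinct.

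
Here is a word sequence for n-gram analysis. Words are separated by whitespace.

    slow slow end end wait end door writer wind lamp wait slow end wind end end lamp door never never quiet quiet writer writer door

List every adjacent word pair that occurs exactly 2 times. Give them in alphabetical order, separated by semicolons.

Bigram counts meeting the condition (exactly 2 times):
  end end: 2
  slow end: 2

end end; slow end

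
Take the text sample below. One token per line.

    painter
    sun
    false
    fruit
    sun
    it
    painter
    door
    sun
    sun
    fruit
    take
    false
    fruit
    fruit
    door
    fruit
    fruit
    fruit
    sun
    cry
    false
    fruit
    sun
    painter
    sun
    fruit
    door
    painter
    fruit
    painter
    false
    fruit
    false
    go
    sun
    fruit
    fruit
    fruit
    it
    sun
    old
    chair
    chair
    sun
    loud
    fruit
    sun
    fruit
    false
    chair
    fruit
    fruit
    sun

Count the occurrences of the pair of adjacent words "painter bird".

0

Scanning the 53 overlapping bigram windows for "painter bird":
  (none found)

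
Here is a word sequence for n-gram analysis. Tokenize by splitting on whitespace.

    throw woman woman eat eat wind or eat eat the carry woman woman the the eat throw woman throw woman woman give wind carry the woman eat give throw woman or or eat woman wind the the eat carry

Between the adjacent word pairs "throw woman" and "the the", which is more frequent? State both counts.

"throw woman": 4 occurrences
"the the": 2 occurrences

"throw woman" (4 vs 2)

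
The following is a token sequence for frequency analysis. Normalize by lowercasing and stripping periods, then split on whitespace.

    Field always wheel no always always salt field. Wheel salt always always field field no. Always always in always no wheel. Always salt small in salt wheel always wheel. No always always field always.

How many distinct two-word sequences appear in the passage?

22

34 tokens → 33 bigram windows in total.
Repeated bigrams (each contributes count−1 duplicates):
  always always: 4
  no always: 3
  always field: 2
  always salt: 2
  always wheel: 2
  field always: 2
  wheel always: 2
  wheel no: 2
11 duplicate windows → 33 − 11 = 22 distinct.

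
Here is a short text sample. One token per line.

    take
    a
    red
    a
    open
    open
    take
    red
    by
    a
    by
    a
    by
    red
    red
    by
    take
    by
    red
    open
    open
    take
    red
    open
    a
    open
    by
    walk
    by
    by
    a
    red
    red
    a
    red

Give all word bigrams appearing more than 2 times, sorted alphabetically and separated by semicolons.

a red; by a

Bigram counts meeting the condition (more than 2 times):
  a red: 3
  by a: 3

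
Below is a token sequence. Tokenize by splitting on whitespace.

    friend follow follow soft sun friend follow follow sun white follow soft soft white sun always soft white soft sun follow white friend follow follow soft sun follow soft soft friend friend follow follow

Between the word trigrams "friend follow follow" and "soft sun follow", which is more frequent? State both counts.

"friend follow follow": 4 occurrences
"soft sun follow": 2 occurrences

"friend follow follow" (4 vs 2)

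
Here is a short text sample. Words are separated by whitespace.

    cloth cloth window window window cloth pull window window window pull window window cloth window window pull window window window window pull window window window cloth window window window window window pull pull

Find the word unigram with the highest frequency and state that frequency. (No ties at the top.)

Unigram frequencies (highest first):
  window: 22
  pull: 6
  cloth: 5

"window", 22 times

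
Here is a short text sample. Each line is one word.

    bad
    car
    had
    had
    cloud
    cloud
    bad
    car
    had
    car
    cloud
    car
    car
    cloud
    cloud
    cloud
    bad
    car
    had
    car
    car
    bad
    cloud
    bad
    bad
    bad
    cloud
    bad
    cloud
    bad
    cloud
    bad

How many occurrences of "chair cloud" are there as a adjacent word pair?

Scanning the 31 overlapping bigram windows for "chair cloud":
  (none found)

0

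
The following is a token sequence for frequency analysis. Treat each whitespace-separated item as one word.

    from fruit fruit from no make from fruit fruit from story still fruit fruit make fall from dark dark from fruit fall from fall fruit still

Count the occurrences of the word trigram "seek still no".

0

Scanning the 24 overlapping trigram windows for "seek still no":
  (none found)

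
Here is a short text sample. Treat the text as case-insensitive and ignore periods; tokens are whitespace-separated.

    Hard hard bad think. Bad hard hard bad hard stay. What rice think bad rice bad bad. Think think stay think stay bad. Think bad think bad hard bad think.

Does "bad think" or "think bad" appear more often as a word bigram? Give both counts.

"bad think" (5 vs 4)

"bad think": 5 occurrences
"think bad": 4 occurrences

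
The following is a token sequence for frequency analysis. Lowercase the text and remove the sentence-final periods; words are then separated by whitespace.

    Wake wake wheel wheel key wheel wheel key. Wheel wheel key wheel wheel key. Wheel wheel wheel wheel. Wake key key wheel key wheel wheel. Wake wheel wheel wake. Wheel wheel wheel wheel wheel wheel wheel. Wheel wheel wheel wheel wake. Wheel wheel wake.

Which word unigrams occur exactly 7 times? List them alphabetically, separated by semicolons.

key; wake

Unigram counts meeting the condition (exactly 7 times):
  key: 7
  wake: 7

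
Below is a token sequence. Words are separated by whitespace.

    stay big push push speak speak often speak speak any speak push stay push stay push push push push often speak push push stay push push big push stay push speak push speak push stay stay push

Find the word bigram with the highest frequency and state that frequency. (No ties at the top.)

"push push", 6 times

Bigram frequencies (highest first):
  push push: 6
  push stay: 5
  stay push: 5
  speak push: 4
  push speak: 3
  big push: 2
  … (9 more, each ≤ 2)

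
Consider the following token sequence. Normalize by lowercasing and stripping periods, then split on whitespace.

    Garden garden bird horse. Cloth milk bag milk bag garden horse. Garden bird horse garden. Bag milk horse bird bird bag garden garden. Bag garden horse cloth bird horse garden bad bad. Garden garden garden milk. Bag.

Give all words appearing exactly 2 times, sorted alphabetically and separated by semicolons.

Unigram counts meeting the condition (exactly 2 times):
  bad: 2
  cloth: 2

bad; cloth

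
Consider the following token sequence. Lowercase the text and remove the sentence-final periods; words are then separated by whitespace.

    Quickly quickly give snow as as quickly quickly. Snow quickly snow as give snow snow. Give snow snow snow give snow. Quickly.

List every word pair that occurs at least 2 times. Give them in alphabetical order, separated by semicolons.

give snow; quickly quickly; quickly snow; snow as; snow give; snow quickly; snow snow

Bigram counts meeting the condition (at least 2 times):
  give snow: 4
  quickly quickly: 2
  quickly snow: 2
  snow as: 2
  snow give: 2
  snow quickly: 2
  snow snow: 3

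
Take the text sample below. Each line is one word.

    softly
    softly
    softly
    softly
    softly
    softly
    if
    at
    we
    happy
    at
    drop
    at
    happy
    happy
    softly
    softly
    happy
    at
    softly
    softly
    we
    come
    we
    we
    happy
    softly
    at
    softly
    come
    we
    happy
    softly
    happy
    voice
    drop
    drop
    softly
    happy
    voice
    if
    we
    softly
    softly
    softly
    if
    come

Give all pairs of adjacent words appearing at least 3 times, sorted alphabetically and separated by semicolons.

Bigram counts meeting the condition (at least 3 times):
  happy softly: 3
  softly happy: 3
  softly softly: 9
  we happy: 3

happy softly; softly happy; softly softly; we happy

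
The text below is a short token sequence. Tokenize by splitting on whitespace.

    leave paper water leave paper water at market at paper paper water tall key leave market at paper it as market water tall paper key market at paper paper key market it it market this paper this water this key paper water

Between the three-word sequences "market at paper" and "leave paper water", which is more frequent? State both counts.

"market at paper": 3 occurrences
"leave paper water": 2 occurrences

"market at paper" (3 vs 2)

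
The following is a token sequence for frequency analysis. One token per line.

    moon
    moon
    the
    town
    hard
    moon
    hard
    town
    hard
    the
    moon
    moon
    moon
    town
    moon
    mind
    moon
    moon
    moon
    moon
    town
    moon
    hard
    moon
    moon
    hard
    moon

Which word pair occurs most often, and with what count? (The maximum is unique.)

Bigram frequencies (highest first):
  moon moon: 7
  hard moon: 3
  moon hard: 3
  town hard: 2
  moon town: 2
  town moon: 2
  … (7 more, each ≤ 1)

"moon moon", 7 times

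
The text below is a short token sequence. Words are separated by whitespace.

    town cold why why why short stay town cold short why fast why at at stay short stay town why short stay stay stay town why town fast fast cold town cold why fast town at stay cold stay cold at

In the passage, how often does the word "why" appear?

8

Scanning the 41 tokens for "why":
  position 3: why
  position 4: why
  position 5: why
  position 11: why
  position 13: why
  position 20: why
  position 26: why
  position 33: why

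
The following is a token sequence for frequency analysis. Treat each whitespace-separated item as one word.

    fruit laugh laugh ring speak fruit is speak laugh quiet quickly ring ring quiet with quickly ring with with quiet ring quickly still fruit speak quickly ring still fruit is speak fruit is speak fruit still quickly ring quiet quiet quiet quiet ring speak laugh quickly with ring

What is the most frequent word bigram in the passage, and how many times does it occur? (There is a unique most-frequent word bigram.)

Bigram frequencies (highest first):
  quickly ring: 4
  speak fruit: 3
  fruit is: 3
  is speak: 3
  quiet quiet: 3
  ring speak: 2
  … (25 more, each ≤ 2)

"quickly ring", 4 times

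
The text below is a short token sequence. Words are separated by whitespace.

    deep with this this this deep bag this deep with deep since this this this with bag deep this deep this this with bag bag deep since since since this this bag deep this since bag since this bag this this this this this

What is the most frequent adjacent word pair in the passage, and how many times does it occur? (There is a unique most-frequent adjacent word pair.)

Bigram frequencies (highest first):
  this this: 10
  this deep: 3
  since this: 3
  bag deep: 3
  deep this: 3
  deep with: 2
  … (13 more, each ≤ 2)

"this this", 10 times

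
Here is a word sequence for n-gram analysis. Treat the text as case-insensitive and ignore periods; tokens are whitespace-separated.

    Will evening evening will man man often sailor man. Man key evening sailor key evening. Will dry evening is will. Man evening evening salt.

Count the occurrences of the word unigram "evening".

Scanning the 24 tokens for "evening":
  position 2: evening
  position 3: evening
  position 12: evening
  position 15: evening
  position 18: evening
  position 22: evening
  position 23: evening

7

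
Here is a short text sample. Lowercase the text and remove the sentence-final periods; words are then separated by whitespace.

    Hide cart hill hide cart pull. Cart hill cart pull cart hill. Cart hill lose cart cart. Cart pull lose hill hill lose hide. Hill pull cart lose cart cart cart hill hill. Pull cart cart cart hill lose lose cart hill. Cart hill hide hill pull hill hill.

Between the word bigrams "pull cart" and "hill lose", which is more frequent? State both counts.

"pull cart": 4 occurrences
"hill lose": 3 occurrences

"pull cart" (4 vs 3)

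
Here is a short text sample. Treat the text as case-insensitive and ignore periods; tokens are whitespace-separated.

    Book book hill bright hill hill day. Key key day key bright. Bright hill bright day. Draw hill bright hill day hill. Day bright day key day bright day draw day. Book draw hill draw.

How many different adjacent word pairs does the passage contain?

20

35 tokens → 34 bigram windows in total.
Repeated bigrams (each contributes count−1 duplicates):
  bright day: 3
  bright hill: 3
  day key: 3
  hill bright: 3
  hill day: 3
  day bright: 2
  day draw: 2
  draw hill: 2
  … (1 more repeated)
14 duplicate windows → 34 − 14 = 20 distinct.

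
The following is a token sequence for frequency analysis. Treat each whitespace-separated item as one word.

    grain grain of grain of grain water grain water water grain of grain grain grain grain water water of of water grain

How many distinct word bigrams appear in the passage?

22 tokens → 21 bigram windows in total.
Repeated bigrams (each contributes count−1 duplicates):
  grain grain: 4
  grain of: 3
  grain water: 3
  of grain: 3
  water grain: 3
  water water: 2
12 duplicate windows → 21 − 12 = 9 distinct.

9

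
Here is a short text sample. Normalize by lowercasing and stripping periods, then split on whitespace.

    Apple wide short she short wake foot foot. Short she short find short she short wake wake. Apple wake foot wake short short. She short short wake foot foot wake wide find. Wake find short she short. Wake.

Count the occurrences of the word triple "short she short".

Scanning the 36 overlapping trigram windows for "short she short":
  position 3–5: short she short
  position 9–11: short she short
  position 13–15: short she short
  position 23–25: short she short
  position 35–37: short she short

5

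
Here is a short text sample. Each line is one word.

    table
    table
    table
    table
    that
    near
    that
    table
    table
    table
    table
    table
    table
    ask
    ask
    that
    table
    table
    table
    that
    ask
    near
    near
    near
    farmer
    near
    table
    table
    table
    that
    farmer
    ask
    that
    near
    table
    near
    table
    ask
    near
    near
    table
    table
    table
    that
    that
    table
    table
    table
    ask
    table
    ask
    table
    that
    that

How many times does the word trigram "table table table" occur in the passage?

10

Scanning the 52 overlapping trigram windows for "table table table":
  position 1–3: table table table
  position 2–4: table table table
  position 8–10: table table table
  position 9–11: table table table
  position 10–12: table table table
  position 11–13: table table table
  position 17–19: table table table
  position 27–29: table table table
  position 41–43: table table table
  position 46–48: table table table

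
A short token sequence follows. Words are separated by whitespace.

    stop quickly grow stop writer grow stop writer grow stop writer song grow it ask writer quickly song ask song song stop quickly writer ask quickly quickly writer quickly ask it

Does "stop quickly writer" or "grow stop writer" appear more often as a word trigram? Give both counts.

"grow stop writer" (3 vs 1)

"stop quickly writer": 1 occurrence
"grow stop writer": 3 occurrences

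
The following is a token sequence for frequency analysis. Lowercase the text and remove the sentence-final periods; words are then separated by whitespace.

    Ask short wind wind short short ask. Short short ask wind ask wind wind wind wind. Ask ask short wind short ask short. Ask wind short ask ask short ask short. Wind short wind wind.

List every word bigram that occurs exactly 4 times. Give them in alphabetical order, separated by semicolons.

Bigram counts meeting the condition (exactly 4 times):
  short wind: 4
  wind short: 4

short wind; wind short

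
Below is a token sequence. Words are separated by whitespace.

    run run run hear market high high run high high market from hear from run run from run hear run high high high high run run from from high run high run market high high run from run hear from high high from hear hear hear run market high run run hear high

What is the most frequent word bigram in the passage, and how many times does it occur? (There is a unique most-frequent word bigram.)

Bigram frequencies (highest first):
  high high: 7
  high run: 6
  run run: 5
  run hear: 4
  market high: 3
  run high: 3
  … (14 more, each ≤ 3)

"high high", 7 times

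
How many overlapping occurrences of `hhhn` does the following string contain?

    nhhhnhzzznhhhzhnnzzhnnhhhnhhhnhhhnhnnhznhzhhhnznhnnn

Sliding a length-4 window over the 52 characters (49 positions):
  position 2–5: hhhn
  position 23–26: hhhn
  position 27–30: hhhn
  position 31–34: hhhn
  position 43–46: hhhn

5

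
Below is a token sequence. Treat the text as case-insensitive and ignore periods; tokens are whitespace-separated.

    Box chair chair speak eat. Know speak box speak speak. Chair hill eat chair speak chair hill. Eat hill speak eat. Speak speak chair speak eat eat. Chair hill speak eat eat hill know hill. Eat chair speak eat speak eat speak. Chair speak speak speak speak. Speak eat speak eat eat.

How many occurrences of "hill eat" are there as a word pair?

Scanning the 51 overlapping bigram windows for "hill eat":
  position 12–13: hill eat
  position 17–18: hill eat
  position 35–36: hill eat

3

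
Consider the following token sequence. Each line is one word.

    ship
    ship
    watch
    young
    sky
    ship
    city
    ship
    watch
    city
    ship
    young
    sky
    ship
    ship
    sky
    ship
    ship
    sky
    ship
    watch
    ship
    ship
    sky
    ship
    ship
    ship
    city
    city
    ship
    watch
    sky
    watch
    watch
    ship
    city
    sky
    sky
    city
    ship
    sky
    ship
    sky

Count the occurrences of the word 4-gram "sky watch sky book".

0

Scanning the 40 overlapping 4-gram windows for "sky watch sky book":
  (none found)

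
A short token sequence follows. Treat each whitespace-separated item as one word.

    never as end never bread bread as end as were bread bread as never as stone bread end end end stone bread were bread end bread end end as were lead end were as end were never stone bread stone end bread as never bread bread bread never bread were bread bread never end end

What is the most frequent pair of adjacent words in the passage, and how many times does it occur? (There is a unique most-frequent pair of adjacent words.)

Bigram frequencies (highest first):
  bread bread: 5
  end end: 4
  as end: 3
  never bread: 3
  bread as: 3
  were bread: 3
  … (21 more, each ≤ 3)

"bread bread", 5 times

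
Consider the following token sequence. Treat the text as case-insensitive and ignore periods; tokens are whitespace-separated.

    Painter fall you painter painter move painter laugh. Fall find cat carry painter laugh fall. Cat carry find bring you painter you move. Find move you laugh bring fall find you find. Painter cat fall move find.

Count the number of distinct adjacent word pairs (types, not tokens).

30

37 tokens → 36 bigram windows in total.
Repeated bigrams (each contributes count−1 duplicates):
  cat carry: 2
  fall find: 2
  laugh fall: 2
  move find: 2
  painter laugh: 2
  you painter: 2
6 duplicate windows → 36 − 6 = 30 distinct.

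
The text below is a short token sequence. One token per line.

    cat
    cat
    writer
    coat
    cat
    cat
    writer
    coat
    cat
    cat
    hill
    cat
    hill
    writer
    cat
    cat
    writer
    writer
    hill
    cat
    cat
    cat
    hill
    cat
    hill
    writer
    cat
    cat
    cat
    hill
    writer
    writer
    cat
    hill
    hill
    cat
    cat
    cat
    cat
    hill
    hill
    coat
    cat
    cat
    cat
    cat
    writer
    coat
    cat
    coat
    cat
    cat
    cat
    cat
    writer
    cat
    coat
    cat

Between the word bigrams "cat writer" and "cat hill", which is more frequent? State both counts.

"cat writer": 5 occurrences
"cat hill": 7 occurrences

"cat hill" (7 vs 5)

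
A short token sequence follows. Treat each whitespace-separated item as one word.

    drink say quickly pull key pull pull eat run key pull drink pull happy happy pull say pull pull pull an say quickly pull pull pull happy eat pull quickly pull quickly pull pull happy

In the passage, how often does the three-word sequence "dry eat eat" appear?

Scanning the 33 overlapping trigram windows for "dry eat eat":
  (none found)

0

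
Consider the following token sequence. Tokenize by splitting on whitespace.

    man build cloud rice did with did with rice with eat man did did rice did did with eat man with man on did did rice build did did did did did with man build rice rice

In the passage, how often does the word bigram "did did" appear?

7

Scanning the 36 overlapping bigram windows for "did did":
  position 13–14: did did
  position 16–17: did did
  position 24–25: did did
  position 28–29: did did
  position 29–30: did did
  position 30–31: did did
  position 31–32: did did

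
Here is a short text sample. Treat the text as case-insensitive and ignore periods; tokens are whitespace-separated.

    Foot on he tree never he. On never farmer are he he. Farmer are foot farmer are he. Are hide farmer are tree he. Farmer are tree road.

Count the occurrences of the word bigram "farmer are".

Scanning the 27 overlapping bigram windows for "farmer are":
  position 9–10: farmer are
  position 13–14: farmer are
  position 16–17: farmer are
  position 21–22: farmer are
  position 25–26: farmer are

5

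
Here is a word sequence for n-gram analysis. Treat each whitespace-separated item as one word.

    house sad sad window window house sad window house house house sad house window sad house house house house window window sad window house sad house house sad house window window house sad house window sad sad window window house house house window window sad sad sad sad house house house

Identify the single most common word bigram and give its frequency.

Bigram frequencies (highest first):
  house house: 10
  house sad: 6
  sad house: 6
  sad sad: 5
  window window: 5
  window house: 5
  … (3 more, each ≤ 5)

"house house", 10 times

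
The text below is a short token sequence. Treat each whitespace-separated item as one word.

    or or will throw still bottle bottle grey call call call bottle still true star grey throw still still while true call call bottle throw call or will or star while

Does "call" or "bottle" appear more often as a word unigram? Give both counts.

"call": 6 occurrences
"bottle": 4 occurrences

"call" (6 vs 4)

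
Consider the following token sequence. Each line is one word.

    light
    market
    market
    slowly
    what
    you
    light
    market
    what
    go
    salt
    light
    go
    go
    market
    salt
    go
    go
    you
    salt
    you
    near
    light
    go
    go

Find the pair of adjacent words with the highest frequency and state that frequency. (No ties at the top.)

Bigram frequencies (highest first):
  go go: 3
  light market: 2
  light go: 2
  market market: 1
  market slowly: 1
  slowly what: 1
  … (14 more, each ≤ 1)

"go go", 3 times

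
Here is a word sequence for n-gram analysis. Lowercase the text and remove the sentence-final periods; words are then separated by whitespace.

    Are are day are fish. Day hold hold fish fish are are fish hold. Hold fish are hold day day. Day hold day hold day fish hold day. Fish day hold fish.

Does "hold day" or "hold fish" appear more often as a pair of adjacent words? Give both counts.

"hold day" (4 vs 3)

"hold day": 4 occurrences
"hold fish": 3 occurrences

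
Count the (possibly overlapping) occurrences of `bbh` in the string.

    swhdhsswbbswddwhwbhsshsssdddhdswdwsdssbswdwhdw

Sliding a length-3 window over the 46 characters (44 positions):
  (no match at any position)

0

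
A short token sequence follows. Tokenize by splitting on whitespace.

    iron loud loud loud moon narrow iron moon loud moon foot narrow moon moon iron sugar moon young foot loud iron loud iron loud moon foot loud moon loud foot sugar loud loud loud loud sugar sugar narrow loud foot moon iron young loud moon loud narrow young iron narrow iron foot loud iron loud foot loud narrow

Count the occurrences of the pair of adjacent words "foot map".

Scanning the 57 overlapping bigram windows for "foot map":
  (none found)

0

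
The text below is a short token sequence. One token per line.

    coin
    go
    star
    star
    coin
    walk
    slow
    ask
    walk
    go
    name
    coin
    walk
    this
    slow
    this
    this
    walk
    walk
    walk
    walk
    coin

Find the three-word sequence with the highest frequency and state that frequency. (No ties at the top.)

"walk walk walk", 2 times

Trigram frequencies (highest first):
  walk walk walk: 2
  coin go star: 1
  go star star: 1
  star star coin: 1
  star coin walk: 1
  coin walk slow: 1
  … (13 more, each ≤ 1)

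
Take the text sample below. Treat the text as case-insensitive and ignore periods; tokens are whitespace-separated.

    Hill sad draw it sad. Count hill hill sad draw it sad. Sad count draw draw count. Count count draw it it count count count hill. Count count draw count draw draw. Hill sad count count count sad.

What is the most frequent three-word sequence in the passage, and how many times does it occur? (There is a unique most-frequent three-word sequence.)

"count count count", 3 times

Trigram frequencies (highest first):
  count count count: 3
  hill sad draw: 2
  sad draw it: 2
  draw it sad: 2
  count draw draw: 2
  count count draw: 2
  … (23 more, each ≤ 1)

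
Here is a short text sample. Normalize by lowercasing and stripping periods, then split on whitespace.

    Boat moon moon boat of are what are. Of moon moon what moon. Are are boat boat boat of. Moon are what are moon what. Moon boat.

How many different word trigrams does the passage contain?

23

27 tokens → 25 trigram windows in total.
Repeated trigrams (each contributes count−1 duplicates):
  are what are: 2
  moon what moon: 2
2 duplicate windows → 25 − 2 = 23 distinct.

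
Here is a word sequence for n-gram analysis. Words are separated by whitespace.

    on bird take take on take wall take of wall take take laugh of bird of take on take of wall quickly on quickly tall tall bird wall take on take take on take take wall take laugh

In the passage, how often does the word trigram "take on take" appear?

Scanning the 36 overlapping trigram windows for "take on take":
  position 4–6: take on take
  position 17–19: take on take
  position 29–31: take on take
  position 32–34: take on take

4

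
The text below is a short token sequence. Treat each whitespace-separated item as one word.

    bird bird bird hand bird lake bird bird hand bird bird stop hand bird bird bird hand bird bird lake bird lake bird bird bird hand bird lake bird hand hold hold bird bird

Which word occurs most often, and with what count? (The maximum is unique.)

Unigram frequencies (highest first):
  bird: 21
  hand: 6
  lake: 4
  hold: 2
  stop: 1

"bird", 21 times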